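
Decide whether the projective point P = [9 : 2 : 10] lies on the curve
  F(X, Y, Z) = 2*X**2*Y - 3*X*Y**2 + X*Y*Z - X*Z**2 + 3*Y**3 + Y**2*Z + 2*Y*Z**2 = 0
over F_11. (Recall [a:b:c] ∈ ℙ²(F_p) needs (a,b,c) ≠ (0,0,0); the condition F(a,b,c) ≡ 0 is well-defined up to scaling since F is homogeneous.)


F(9,2,10) ≡ 4 (mod 11); P is NOT on the curve.

Evaluate F(9, 2, 10) term-by-term (mod 11).
  2*X**2*Y ↦ 2·81·2·1 = 324
  -3*X*Y**2 ↦ -3·9·4·1 = -108
  X*Y*Z ↦ 1·9·2·10 = 180
  -X*Z**2 ↦ -1·9·1·100 = -900
  3*Y**3 ↦ 3·1·8·1 = 24
  Y**2*Z ↦ 1·1·4·10 = 40
  2*Y*Z**2 ↦ 2·1·2·100 = 400
Sum: F(9, 2, 10) = (324) + (-108) + (180) + (-900) + (24) + (40) + (400) = -40.
Reducing mod 11: -40 ≡ 4 (mod 11).
Since F(a, b, c) ≡ 4 ≠ 0 (mod 11), P does NOT lie on the curve.


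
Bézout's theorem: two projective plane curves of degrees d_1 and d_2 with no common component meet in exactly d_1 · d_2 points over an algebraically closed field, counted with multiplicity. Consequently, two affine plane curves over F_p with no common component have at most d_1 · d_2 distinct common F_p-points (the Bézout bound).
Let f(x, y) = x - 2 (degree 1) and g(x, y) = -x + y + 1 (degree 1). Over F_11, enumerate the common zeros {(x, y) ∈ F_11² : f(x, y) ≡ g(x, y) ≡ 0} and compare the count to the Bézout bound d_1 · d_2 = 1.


Common zeros: {(2, 1)}; count = 1; Bézout bound = 1.

deg(f) = 1, deg(g) = 1, so Bézout bound = 1.
Scan x ∈ F_11. For each x, list the y ∈ F_11 with f(x, y) ≡ 0 and those with g(x, y) ≡ 0 (mod 11); the common zeros in that column are the intersection.
  x = 0: f ≡ 0 at y ∈ ∅; g ≡ 0 at y ∈ {10}; common: ∅.
  x = 1: f ≡ 0 at y ∈ ∅; g ≡ 0 at y ∈ {0}; common: ∅.
  x = 2: f ≡ 0 at y ∈ {0, 1, 2, 3, 4, 5, 6, 7, 8, 9, 10}; g ≡ 0 at y ∈ {1}; common: {1}.
  x = 3: f ≡ 0 at y ∈ ∅; g ≡ 0 at y ∈ {2}; common: ∅.
  x = 4: f ≡ 0 at y ∈ ∅; g ≡ 0 at y ∈ {3}; common: ∅.
  x = 5: f ≡ 0 at y ∈ ∅; g ≡ 0 at y ∈ {4}; common: ∅.
  x = 6: f ≡ 0 at y ∈ ∅; g ≡ 0 at y ∈ {5}; common: ∅.
  x = 7: f ≡ 0 at y ∈ ∅; g ≡ 0 at y ∈ {6}; common: ∅.
  x = 8: f ≡ 0 at y ∈ ∅; g ≡ 0 at y ∈ {7}; common: ∅.
  x = 9: f ≡ 0 at y ∈ ∅; g ≡ 0 at y ∈ {8}; common: ∅.
  x = 10: f ≡ 0 at y ∈ ∅; g ≡ 0 at y ∈ {9}; common: ∅.
Collecting: common zeros = {(2, 1)}, so the count is 1.
Comparison with the Bézout bound: 1 ≤ 1 = deg(f)·deg(g), as expected for curves with no common component (the bound is attained).


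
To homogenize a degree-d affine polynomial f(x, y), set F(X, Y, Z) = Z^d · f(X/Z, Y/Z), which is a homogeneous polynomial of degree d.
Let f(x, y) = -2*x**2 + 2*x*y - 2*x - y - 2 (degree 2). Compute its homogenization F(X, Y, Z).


F(X, Y, Z) = -2*X**2 + 2*X*Y - 2*X*Z - Y*Z - 2*Z**2

deg(f) = 2.
Substitute x = X/Z, y = Y/Z into f, then multiply by Z^2.
  monomial -2·x^2·y^0 ↦ -2·X^2·Y^0·Z^0.
  monomial 2·x^1·y^1 ↦ 2·X^1·Y^1·Z^0.
  monomial -2·x^1·y^0 ↦ -2·X^1·Y^0·Z^1.
  monomial -1·x^0·y^1 ↦ -1·X^0·Y^1·Z^1.
  monomial -2·x^0·y^0 ↦ -2·X^0·Y^0·Z^2.
Collecting: F(X, Y, Z) = -2*X**2 + 2*X*Y - 2*X*Z - Y*Z - 2*Z**2.


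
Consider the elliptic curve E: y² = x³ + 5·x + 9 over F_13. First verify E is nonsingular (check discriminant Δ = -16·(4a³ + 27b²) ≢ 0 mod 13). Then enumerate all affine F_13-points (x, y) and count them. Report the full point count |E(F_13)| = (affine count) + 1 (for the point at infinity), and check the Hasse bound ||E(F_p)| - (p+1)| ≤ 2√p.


Affine points = {(0, 3), (0, 10), (2, 1), (2, 12), (3, 5), (3, 8), (5, 4), (5, 9), (7, 6), (7, 7), (9, 4), (9, 9), (11, 2), (11, 11), (12, 4), (12, 9)}; affine count = 16; |E(F_13)| = 17.

Discriminant check: Δ ∝ 4a³ + 27b² = 4·5³ + 27·9² = 4·125 + 27·81 ≡ 9 (mod 13). Nonzero ⇒ E is nonsingular.
For each x ∈ F_13, compute rhs = x³ + 5·x + 9 mod 13, then count y ∈ F_13 with y² ≡ rhs.
  x = 0: rhs = 9, matching y values: 3, 10 (2 points).
  x = 1: rhs = 2, matching y values: none (0 points).
  x = 2: rhs = 1, matching y values: 1, 12 (2 points).
  x = 3: rhs = 12, matching y values: 5, 8 (2 points).
  x = 4: rhs = 2, matching y values: none (0 points).
  x = 5: rhs = 3, matching y values: 4, 9 (2 points).
  x = 6: rhs = 8, matching y values: none (0 points).
  x = 7: rhs = 10, matching y values: 6, 7 (2 points).
  x = 8: rhs = 2, matching y values: none (0 points).
  x = 9: rhs = 3, matching y values: 4, 9 (2 points).
  x = 10: rhs = 6, matching y values: none (0 points).
  x = 11: rhs = 4, matching y values: 2, 11 (2 points).
  x = 12: rhs = 3, matching y values: 4, 9 (2 points).
Total affine count: 16.
Full point count |E(F_13)| = 16 + 1 = 17.
Hasse bound: |17 − (13+1)| = |3| = 3 ≤ 2√13 ≈ 7.2111 ✓.


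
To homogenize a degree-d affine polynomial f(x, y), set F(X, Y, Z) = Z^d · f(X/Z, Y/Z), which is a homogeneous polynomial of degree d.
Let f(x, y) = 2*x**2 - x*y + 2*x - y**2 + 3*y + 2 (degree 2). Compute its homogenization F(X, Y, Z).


F(X, Y, Z) = 2*X**2 - X*Y + 2*X*Z - Y**2 + 3*Y*Z + 2*Z**2

deg(f) = 2.
Substitute x = X/Z, y = Y/Z into f, then multiply by Z^2.
  monomial 2·x^2·y^0 ↦ 2·X^2·Y^0·Z^0.
  monomial -1·x^1·y^1 ↦ -1·X^1·Y^1·Z^0.
  monomial 2·x^1·y^0 ↦ 2·X^1·Y^0·Z^1.
  monomial -1·x^0·y^2 ↦ -1·X^0·Y^2·Z^0.
  monomial 3·x^0·y^1 ↦ 3·X^0·Y^1·Z^1.
  monomial 2·x^0·y^0 ↦ 2·X^0·Y^0·Z^2.
Collecting: F(X, Y, Z) = 2*X**2 - X*Y + 2*X*Z - Y**2 + 3*Y*Z + 2*Z**2.


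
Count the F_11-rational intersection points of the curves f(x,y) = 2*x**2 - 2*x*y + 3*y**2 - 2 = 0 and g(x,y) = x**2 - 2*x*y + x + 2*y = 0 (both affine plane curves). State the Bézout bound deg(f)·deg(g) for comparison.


Common zeros: {(4, 7), (10, 0)}; count = 2; Bézout bound = 4.

deg(f) = 2, deg(g) = 2, so Bézout bound = 4.
Scan x ∈ F_11. For each x, list the y ∈ F_11 with f(x, y) ≡ 0 and those with g(x, y) ≡ 0 (mod 11); the common zeros in that column are the intersection.
  x = 0: f ≡ 0 at y ∈ ∅; g ≡ 0 at y ∈ {0}; common: ∅.
  x = 1: f ≡ 0 at y ∈ {0, 8}; g ≡ 0 at y ∈ ∅; common: ∅.
  x = 2: f ≡ 0 at y ∈ ∅; g ≡ 0 at y ∈ {3}; common: ∅.
  x = 3: f ≡ 0 at y ∈ {6, 7}; g ≡ 0 at y ∈ {3}; common: ∅.
  x = 4: f ≡ 0 at y ∈ {3, 7}; g ≡ 0 at y ∈ {7}; common: {7}.
  x = 5: f ≡ 0 at y ∈ ∅; g ≡ 0 at y ∈ {1}; common: ∅.
  x = 6: f ≡ 0 at y ∈ ∅; g ≡ 0 at y ∈ {2}; common: ∅.
  x = 7: f ≡ 0 at y ∈ {4, 8}; g ≡ 0 at y ∈ {1}; common: ∅.
  x = 8: f ≡ 0 at y ∈ {4, 5}; g ≡ 0 at y ∈ {2}; common: ∅.
  x = 9: f ≡ 0 at y ∈ ∅; g ≡ 0 at y ∈ {7}; common: ∅.
  x = 10: f ≡ 0 at y ∈ {0, 3}; g ≡ 0 at y ∈ {0}; common: {0}.
Collecting: common zeros = {(4, 7), (10, 0)}, so the count is 2.
Comparison with the Bézout bound: 2 ≤ 4 = deg(f)·deg(g), as expected for curves with no common component (the affine F_11-count falls short of the bound because intersections may lie at infinity, over extension fields, or carry multiplicity).


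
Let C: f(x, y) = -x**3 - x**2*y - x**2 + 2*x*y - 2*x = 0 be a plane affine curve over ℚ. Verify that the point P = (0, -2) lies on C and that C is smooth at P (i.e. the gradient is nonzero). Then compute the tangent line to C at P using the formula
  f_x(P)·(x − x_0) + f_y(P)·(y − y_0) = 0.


Tangent line at P: -6*x = 0.

Step 1: f(0, -2) = 0, so P lies on C.
Step 2: partial derivatives
  f_x(x, y) = -3*x**2 - 2*x*y - 2*x + 2*y - 2, f_y(x, y) = -x**2 + 2*x.
  f_x(P) = -6, f_y(P) = 0 (gradient nonzero, so P is smooth).
Step 3: tangent line at P: -6·(x − 0) + 0·(y − -2) = 0.
Expanding: -6*x = 0.


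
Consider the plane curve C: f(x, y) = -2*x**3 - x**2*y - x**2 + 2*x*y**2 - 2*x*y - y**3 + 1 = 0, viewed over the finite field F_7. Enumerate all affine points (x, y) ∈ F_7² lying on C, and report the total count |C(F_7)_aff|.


Affine F_7-points: {(0, 1), (0, 2), (0, 4), (2, 5), (3, 5), (4, 4), (6, 1), (6, 5), (6, 6)}; count = 9.

For each of the 49 pairs (x, y) ∈ F_7², evaluate f(x, y) mod 7. Record the zeros.
  x = 0: [0↦1, 1↦0, 2↦0, 3↦2, 4↦0, 5↦2, 6↦2]  zeros at y ∈ {1, 2, 4}
  x = 1: [0↦5, 1↦3, 2↦6, 3↦1, 4↦3, 5↦6, 6↦4]  zeros at y ∈ ∅
  x = 2: [0↦2, 1↦4, 2↦1, 3↦1, 4↦5, 5↦0, 6↦1]  zeros at y ∈ {5}
  x = 3: [0↦1, 1↦5, 2↦1, 3↦4, 4↦1, 5↦0, 6↦2]  zeros at y ∈ {5}
  x = 4: [0↦4, 1↦1, 2↦1, 3↦5, 4↦0, 5↦1, 6↦2]  zeros at y ∈ {4}
  x = 5: [0↦6, 1↦1, 2↦3, 3↦6, 4↦4, 5↦5, 6↦3]  zeros at y ∈ ∅
  x = 6: [0↦2, 1↦0, 2↦2, 3↦2, 4↦1, 5↦0, 6↦0]  zeros at y ∈ {1, 5, 6}
Collecting zeros: affine points = {(0, 1), (0, 2), (0, 4), (2, 5), (3, 5), (4, 4), (6, 1), (6, 5), (6, 6)}.
Total count |C(F_7)_aff| = 9.


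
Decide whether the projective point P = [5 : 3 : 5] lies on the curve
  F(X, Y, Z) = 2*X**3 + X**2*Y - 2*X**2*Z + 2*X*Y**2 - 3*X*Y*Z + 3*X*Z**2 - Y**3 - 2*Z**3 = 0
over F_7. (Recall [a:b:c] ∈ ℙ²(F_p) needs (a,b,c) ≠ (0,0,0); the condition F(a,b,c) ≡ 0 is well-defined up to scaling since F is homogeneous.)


F(5,3,5) ≡ 3 (mod 7); P is NOT on the curve.

Evaluate F(5, 3, 5) term-by-term (mod 7).
  2*X**3 ↦ 2·125·1·1 = 250
  X**2*Y ↦ 1·25·3·1 = 75
  -2*X**2*Z ↦ -2·25·1·5 = -250
  2*X*Y**2 ↦ 2·5·9·1 = 90
  -3*X*Y*Z ↦ -3·5·3·5 = -225
  3*X*Z**2 ↦ 3·5·1·25 = 375
  -Y**3 ↦ -1·1·27·1 = -27
  -2*Z**3 ↦ -2·1·1·125 = -250
Sum: F(5, 3, 5) = (250) + (75) + (-250) + (90) + (-225) + (375) + (-27) + (-250) = 38.
Reducing mod 7: 38 ≡ 3 (mod 7).
Since F(a, b, c) ≡ 3 ≠ 0 (mod 7), P does NOT lie on the curve.


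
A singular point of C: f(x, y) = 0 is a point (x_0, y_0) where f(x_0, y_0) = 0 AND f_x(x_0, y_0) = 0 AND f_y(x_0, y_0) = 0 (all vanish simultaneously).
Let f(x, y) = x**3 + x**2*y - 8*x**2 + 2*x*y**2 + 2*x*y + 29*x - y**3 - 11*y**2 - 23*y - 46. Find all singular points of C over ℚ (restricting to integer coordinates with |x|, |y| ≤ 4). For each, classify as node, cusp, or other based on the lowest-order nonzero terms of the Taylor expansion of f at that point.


Singular points: {(3, -2)}; classification: node.

Compute partial derivatives:
  f_x = 3*x**2 + 2*x*y - 16*x + 2*y**2 + 2*y + 29.
  f_y = x**2 + 4*x*y + 2*x - 3*y**2 - 22*y - 23.
Scan x_0 ∈ {−4, ..., 4}. For each x_0, f_y(x_0, y) is a polynomial in y; find its integer roots y ∈ {−4, ..., 4}, then test f_x and f at those candidates.
  x = -4: f_y(-4, y) = -3*y**2 - 38*y - 15; no integer root y with |y| ≤ 4.
  x = -3: f_y(-3, y) = -3*y**2 - 34*y - 20; no integer root y with |y| ≤ 4.
  x = -2: f_y(-2, y) = -3*y**2 - 30*y - 23; no integer root y with |y| ≤ 4.
  x = -1: f_y(-1, y) = -3*y**2 - 26*y - 24; no integer root y with |y| ≤ 4.
  x = 0: f_y(0, y) = -3*y**2 - 22*y - 23; no integer root y with |y| ≤ 4.
  x = 1: f_y(1, y) = -3*y**2 - 18*y - 20; no integer root y with |y| ≤ 4.
  x = 2: f_y(2, y) = -3*y**2 - 14*y - 15; vanishes at y ∈ {-3}. (2, -3): f_x = 9 ≠ 0.
  x = 3: f_y(3, y) = -3*y**2 - 10*y - 8; vanishes at y ∈ {-2}. (3, -2): f_x = 0, f = 0 — SINGULAR.
  x = 4: f_y(4, y) = -3*y**2 - 6*y + 1; no integer root y with |y| ≤ 4.
Only singular point on the grid: (3, -2).
Classify: substitute x = 3 + u, y = -2 + v and expand: f = u**3 + u**2*v - u**2 + 2*u*v**2 - v**3 + v**2.
No constant or linear terms (consistent with a singular point). Quadratic part: -u**2 + v**2. Cubic part: u**3 + u**2*v + 2*u*v**2 - v**3.
The quadratic part v**2 - u**2 = (v − u)(v + u) splits into two distinct linear factors, so there are two distinct tangent lines y − -2 = ±(x − 3) — this is a node (ordinary double point).
Classification: node.


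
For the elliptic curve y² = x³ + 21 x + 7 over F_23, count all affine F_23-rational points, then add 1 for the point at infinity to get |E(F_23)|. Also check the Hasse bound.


Affine points = {(1, 11), (1, 12), (6, 2), (6, 21), (12, 3), (12, 20), (13, 4), (13, 19), (14, 3), (14, 20), (16, 0), (20, 3), (20, 20), (21, 7), (21, 16), (22, 10), (22, 13)}; affine count = 17; |E(F_23)| = 18.

Discriminant check: Δ ∝ 4a³ + 27b² = 4·21³ + 27·7² = 4·9261 + 27·49 ≡ 3 (mod 23). Nonzero ⇒ E is nonsingular.
For each x ∈ F_23, compute rhs = x³ + 21·x + 7 mod 23, then count y ∈ F_23 with y² ≡ rhs.
  x = 0: rhs = 7, matching y values: none (0 points).
  x = 1: rhs = 6, matching y values: 11, 12 (2 points).
  x = 2: rhs = 11, matching y values: none (0 points).
  x = 3: rhs = 5, matching y values: none (0 points).
  x = 4: rhs = 17, matching y values: none (0 points).
  x = 5: rhs = 7, matching y values: none (0 points).
  x = 6: rhs = 4, matching y values: 2, 21 (2 points).
  x = 7: rhs = 14, matching y values: none (0 points).
  x = 8: rhs = 20, matching y values: none (0 points).
  x = 9: rhs = 5, matching y values: none (0 points).
  x = 10: rhs = 21, matching y values: none (0 points).
  x = 11: rhs = 5, matching y values: none (0 points).
  x = 12: rhs = 9, matching y values: 3, 20 (2 points).
  x = 13: rhs = 16, matching y values: 4, 19 (2 points).
  x = 14: rhs = 9, matching y values: 3, 20 (2 points).
  x = 15: rhs = 17, matching y values: none (0 points).
  x = 16: rhs = 0, matching y values: 0 (1 points).
  x = 17: rhs = 10, matching y values: none (0 points).
  x = 18: rhs = 7, matching y values: none (0 points).
  x = 19: rhs = 20, matching y values: none (0 points).
  x = 20: rhs = 9, matching y values: 3, 20 (2 points).
  x = 21: rhs = 3, matching y values: 7, 16 (2 points).
  x = 22: rhs = 8, matching y values: 10, 13 (2 points).
Total affine count: 17.
Full point count |E(F_23)| = 17 + 1 = 18.
Hasse bound: |18 − (23+1)| = |-6| = 6 ≤ 2√23 ≈ 9.5917 ✓.


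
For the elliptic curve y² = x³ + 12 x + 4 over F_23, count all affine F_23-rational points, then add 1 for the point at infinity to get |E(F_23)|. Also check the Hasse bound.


Affine points = {(0, 2), (0, 21), (2, 6), (2, 17), (4, 1), (4, 22), (6, 4), (6, 19), (9, 6), (9, 17), (11, 8), (11, 15), (12, 6), (12, 17), (14, 8), (14, 15), (18, 7), (18, 16), (21, 8), (21, 15)}; affine count = 20; |E(F_23)| = 21.

Discriminant check: Δ ∝ 4a³ + 27b² = 4·12³ + 27·4² = 4·1728 + 27·16 ≡ 7 (mod 23). Nonzero ⇒ E is nonsingular.
For each x ∈ F_23, compute rhs = x³ + 12·x + 4 mod 23, then count y ∈ F_23 with y² ≡ rhs.
  x = 0: rhs = 4, matching y values: 2, 21 (2 points).
  x = 1: rhs = 17, matching y values: none (0 points).
  x = 2: rhs = 13, matching y values: 6, 17 (2 points).
  x = 3: rhs = 21, matching y values: none (0 points).
  x = 4: rhs = 1, matching y values: 1, 22 (2 points).
  x = 5: rhs = 5, matching y values: none (0 points).
  x = 6: rhs = 16, matching y values: 4, 19 (2 points).
  x = 7: rhs = 17, matching y values: none (0 points).
  x = 8: rhs = 14, matching y values: none (0 points).
  x = 9: rhs = 13, matching y values: 6, 17 (2 points).
  x = 10: rhs = 20, matching y values: none (0 points).
  x = 11: rhs = 18, matching y values: 8, 15 (2 points).
  x = 12: rhs = 13, matching y values: 6, 17 (2 points).
  x = 13: rhs = 11, matching y values: none (0 points).
  x = 14: rhs = 18, matching y values: 8, 15 (2 points).
  x = 15: rhs = 17, matching y values: none (0 points).
  x = 16: rhs = 14, matching y values: none (0 points).
  x = 17: rhs = 15, matching y values: none (0 points).
  x = 18: rhs = 3, matching y values: 7, 16 (2 points).
  x = 19: rhs = 7, matching y values: none (0 points).
  x = 20: rhs = 10, matching y values: none (0 points).
  x = 21: rhs = 18, matching y values: 8, 15 (2 points).
  x = 22: rhs = 14, matching y values: none (0 points).
Total affine count: 20.
Full point count |E(F_23)| = 20 + 1 = 21.
Hasse bound: |21 − (23+1)| = |-3| = 3 ≤ 2√23 ≈ 9.5917 ✓.


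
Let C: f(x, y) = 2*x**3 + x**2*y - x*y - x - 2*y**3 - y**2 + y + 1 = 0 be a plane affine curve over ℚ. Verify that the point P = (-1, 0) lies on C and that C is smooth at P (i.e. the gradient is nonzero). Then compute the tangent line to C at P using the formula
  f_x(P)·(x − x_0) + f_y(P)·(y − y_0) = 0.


Tangent line at P: 5*x + 3*y + 5 = 0.

Step 1: f(-1, 0) = 0, so P lies on C.
Step 2: partial derivatives
  f_x(x, y) = 6*x**2 + 2*x*y - y - 1, f_y(x, y) = x**2 - x - 6*y**2 - 2*y + 1.
  f_x(P) = 5, f_y(P) = 3 (gradient nonzero, so P is smooth).
Step 3: tangent line at P: 5·(x − -1) + 3·(y − 0) = 0.
Expanding: 5*x + 3*y + 5 = 0.


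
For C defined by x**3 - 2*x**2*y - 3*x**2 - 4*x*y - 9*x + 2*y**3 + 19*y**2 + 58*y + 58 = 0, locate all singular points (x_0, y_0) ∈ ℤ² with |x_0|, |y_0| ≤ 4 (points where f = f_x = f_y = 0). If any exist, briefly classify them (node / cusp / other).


Singular points: {(-1, -3)}; classification: cusp.

Compute partial derivatives:
  f_x = 3*x**2 - 4*x*y - 6*x - 4*y - 9.
  f_y = -2*x**2 - 4*x + 6*y**2 + 38*y + 58.
Scan x_0 ∈ {−4, ..., 4}. For each x_0, f_y(x_0, y) is a polynomial in y; find its integer roots y ∈ {−4, ..., 4}, then test f_x and f at those candidates.
  x = -4: f_y(-4, y) = 6*y**2 + 38*y + 42; no integer root y with |y| ≤ 4.
  x = -3: f_y(-3, y) = 6*y**2 + 38*y + 52; vanishes at y ∈ {-2}. (-3, -2): f_x = 20 ≠ 0.
  x = -2: f_y(-2, y) = 6*y**2 + 38*y + 58; no integer root y with |y| ≤ 4.
  x = -1: f_y(-1, y) = 6*y**2 + 38*y + 60; vanishes at y ∈ {-3}. (-1, -3): f_x = 0, f = 0 — SINGULAR.
  x = 0: f_y(0, y) = 6*y**2 + 38*y + 58; no integer root y with |y| ≤ 4.
  x = 1: f_y(1, y) = 6*y**2 + 38*y + 52; vanishes at y ∈ {-2}. (1, -2): f_x = 4 ≠ 0.
  x = 2: f_y(2, y) = 6*y**2 + 38*y + 42; no integer root y with |y| ≤ 4.
  x = 3: f_y(3, y) = 6*y**2 + 38*y + 28; no integer root y with |y| ≤ 4.
  x = 4: f_y(4, y) = 6*y**2 + 38*y + 10; no integer root y with |y| ≤ 4.
Only singular point on the grid: (-1, -3).
Classify: substitute x = -1 + u, y = -3 + v and expand: f = u**3 - 2*u**2*v + 2*v**3 + v**2.
No constant or linear terms (consistent with a singular point). Quadratic part: v**2. Cubic part: u**3 - 2*u**2*v + 2*v**3.
The quadratic part v**2 is a perfect square, so there is a single (double) tangent line v = 0, i.e. y = -3. Restricting the cubic part to that line (v = 0) leaves u**3 ≠ 0, so f is not divisible by v and the branch is v² ≈ -u**3 to lowest order — this is a cusp.
Classification: cusp.


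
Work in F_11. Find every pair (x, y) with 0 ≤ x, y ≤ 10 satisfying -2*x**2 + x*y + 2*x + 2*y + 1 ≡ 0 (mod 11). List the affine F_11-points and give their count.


Affine F_11-points: {(0, 5), (1, 7), (2, 9), (3, 0), (4, 2), (5, 4), (6, 6), (7, 8), (8, 10), (9, 0), (9, 1), (9, 2), (9, 3), (9, 4), (9, 5), (9, 6), (9, 7), (9, 8), (9, 9), (9, 10), (10, 3)}; count = 21.

For each of the 121 pairs (x, y) ∈ F_11², evaluate f(x, y) mod 11. Record the zeros.
  x = 0: [0↦1, 1↦3, 2↦5, 3↦7, 4↦9, 5↦0, 6↦2, 7↦4, 8↦6, 9↦8, 10↦10]  zeros at y ∈ {5}
  x = 1: [0↦1, 1↦4, 2↦7, 3↦10, 4↦2, 5↦5, 6↦8, 7↦0, 8↦3, 9↦6, 10↦9]  zeros at y ∈ {7}
  x = 2: [0↦8, 1↦1, 2↦5, 3↦9, 4↦2, 5↦6, 6↦10, 7↦3, 8↦7, 9↦0, 10↦4]  zeros at y ∈ {9}
  x = 3: [0↦0, 1↦5, 2↦10, 3↦4, 4↦9, 5↦3, 6↦8, 7↦2, 8↦7, 9↦1, 10↦6]  zeros at y ∈ {0}
  x = 4: [0↦10, 1↦5, 2↦0, 3↦6, 4↦1, 5↦7, 6↦2, 7↦8, 8↦3, 9↦9, 10↦4]  zeros at y ∈ {2}
  x = 5: [0↦5, 1↦1, 2↦8, 3↦4, 4↦0, 5↦7, 6↦3, 7↦10, 8↦6, 9↦2, 10↦9]  zeros at y ∈ {4}
  x = 6: [0↦7, 1↦4, 2↦1, 3↦9, 4↦6, 5↦3, 6↦0, 7↦8, 8↦5, 9↦2, 10↦10]  zeros at y ∈ {6}
  x = 7: [0↦5, 1↦3, 2↦1, 3↦10, 4↦8, 5↦6, 6↦4, 7↦2, 8↦0, 9↦9, 10↦7]  zeros at y ∈ {8}
  x = 8: [0↦10, 1↦9, 2↦8, 3↦7, 4↦6, 5↦5, 6↦4, 7↦3, 8↦2, 9↦1, 10↦0]  zeros at y ∈ {10}
  x = 9: [0↦0, 1↦0, 2↦0, 3↦0, 4↦0, 5↦0, 6↦0, 7↦0, 8↦0, 9↦0, 10↦0]  zeros at y ∈ {0, 1, 2, 3, 4, 5, 6, 7, 8, 9, 10}
  x = 10: [0↦8, 1↦9, 2↦10, 3↦0, 4↦1, 5↦2, 6↦3, 7↦4, 8↦5, 9↦6, 10↦7]  zeros at y ∈ {3}
Collecting zeros: affine points = {(0, 5), (1, 7), (2, 9), (3, 0), (4, 2), (5, 4), (6, 6), (7, 8), (8, 10), (9, 0), (9, 1), (9, 2), (9, 3), (9, 4), (9, 5), (9, 6), (9, 7), (9, 8), (9, 9), (9, 10), (10, 3)}.
Total count |C(F_11)_aff| = 21.


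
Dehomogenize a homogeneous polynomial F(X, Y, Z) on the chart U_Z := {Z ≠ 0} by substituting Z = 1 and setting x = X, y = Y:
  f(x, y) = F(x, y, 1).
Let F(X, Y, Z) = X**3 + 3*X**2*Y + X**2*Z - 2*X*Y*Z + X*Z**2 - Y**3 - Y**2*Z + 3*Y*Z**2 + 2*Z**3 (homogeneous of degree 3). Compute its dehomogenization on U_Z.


f(x, y) = x**3 + 3*x**2*y + x**2 - 2*x*y + x - y**3 - y**2 + 3*y + 2

On U_Z we set Z = 1. Each monomial c·X^i·Y^j·Z^k in F becomes c·x^i·y^j·1^k = c·x^i·y^j.
Substituting Z = 1: F(X, Y, 1) = x**3 + 3*x**2*y + x**2 - 2*x*y + x - y**3 - y**2 + 3*y + 2.
Note: deg(f) ≤ deg(F) = 3; strict inequality happens when F is divisible by Z (lost terms).


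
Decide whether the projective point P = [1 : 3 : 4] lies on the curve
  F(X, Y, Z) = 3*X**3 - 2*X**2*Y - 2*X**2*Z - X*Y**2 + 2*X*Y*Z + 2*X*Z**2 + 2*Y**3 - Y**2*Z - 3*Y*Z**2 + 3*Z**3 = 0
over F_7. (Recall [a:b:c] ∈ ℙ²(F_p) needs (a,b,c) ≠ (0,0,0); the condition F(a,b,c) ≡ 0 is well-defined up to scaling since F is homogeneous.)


F(1,3,4) ≡ 4 (mod 7); P is NOT on the curve.

Evaluate F(1, 3, 4) term-by-term (mod 7).
  3*X**3 ↦ 3·1·1·1 = 3
  -2*X**2*Y ↦ -2·1·3·1 = -6
  -2*X**2*Z ↦ -2·1·1·4 = -8
  -X*Y**2 ↦ -1·1·9·1 = -9
  2*X*Y*Z ↦ 2·1·3·4 = 24
  2*X*Z**2 ↦ 2·1·1·16 = 32
  2*Y**3 ↦ 2·1·27·1 = 54
  -Y**2*Z ↦ -1·1·9·4 = -36
  -3*Y*Z**2 ↦ -3·1·3·16 = -144
  3*Z**3 ↦ 3·1·1·64 = 192
Sum: F(1, 3, 4) = (3) + (-6) + (-8) + (-9) + (24) + (32) + (54) + (-36) + (-144) + (192) = 102.
Reducing mod 7: 102 ≡ 4 (mod 7).
Since F(a, b, c) ≡ 4 ≠ 0 (mod 7), P does NOT lie on the curve.


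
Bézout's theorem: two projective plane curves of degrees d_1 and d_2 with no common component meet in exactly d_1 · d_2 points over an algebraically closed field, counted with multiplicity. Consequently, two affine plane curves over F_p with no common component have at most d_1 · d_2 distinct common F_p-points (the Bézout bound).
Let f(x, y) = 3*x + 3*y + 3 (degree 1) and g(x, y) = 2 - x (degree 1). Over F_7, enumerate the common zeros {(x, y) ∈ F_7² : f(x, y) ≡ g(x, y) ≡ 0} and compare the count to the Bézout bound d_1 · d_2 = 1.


Common zeros: {(2, 4)}; count = 1; Bézout bound = 1.

deg(f) = 1, deg(g) = 1, so Bézout bound = 1.
Scan x ∈ F_7. For each x, list the y ∈ F_7 with f(x, y) ≡ 0 and those with g(x, y) ≡ 0 (mod 7); the common zeros in that column are the intersection.
  x = 0: f ≡ 0 at y ∈ {6}; g ≡ 0 at y ∈ ∅; common: ∅.
  x = 1: f ≡ 0 at y ∈ {5}; g ≡ 0 at y ∈ ∅; common: ∅.
  x = 2: f ≡ 0 at y ∈ {4}; g ≡ 0 at y ∈ {0, 1, 2, 3, 4, 5, 6}; common: {4}.
  x = 3: f ≡ 0 at y ∈ {3}; g ≡ 0 at y ∈ ∅; common: ∅.
  x = 4: f ≡ 0 at y ∈ {2}; g ≡ 0 at y ∈ ∅; common: ∅.
  x = 5: f ≡ 0 at y ∈ {1}; g ≡ 0 at y ∈ ∅; common: ∅.
  x = 6: f ≡ 0 at y ∈ {0}; g ≡ 0 at y ∈ ∅; common: ∅.
Collecting: common zeros = {(2, 4)}, so the count is 1.
Comparison with the Bézout bound: 1 ≤ 1 = deg(f)·deg(g), as expected for curves with no common component (the bound is attained).


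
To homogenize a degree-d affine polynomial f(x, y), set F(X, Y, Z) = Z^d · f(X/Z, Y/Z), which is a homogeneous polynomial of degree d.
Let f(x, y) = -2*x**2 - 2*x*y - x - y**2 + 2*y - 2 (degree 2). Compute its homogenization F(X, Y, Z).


F(X, Y, Z) = -2*X**2 - 2*X*Y - X*Z - Y**2 + 2*Y*Z - 2*Z**2

deg(f) = 2.
Substitute x = X/Z, y = Y/Z into f, then multiply by Z^2.
  monomial -2·x^2·y^0 ↦ -2·X^2·Y^0·Z^0.
  monomial -2·x^1·y^1 ↦ -2·X^1·Y^1·Z^0.
  monomial -1·x^1·y^0 ↦ -1·X^1·Y^0·Z^1.
  monomial -1·x^0·y^2 ↦ -1·X^0·Y^2·Z^0.
  monomial 2·x^0·y^1 ↦ 2·X^0·Y^1·Z^1.
  monomial -2·x^0·y^0 ↦ -2·X^0·Y^0·Z^2.
Collecting: F(X, Y, Z) = -2*X**2 - 2*X*Y - X*Z - Y**2 + 2*Y*Z - 2*Z**2.


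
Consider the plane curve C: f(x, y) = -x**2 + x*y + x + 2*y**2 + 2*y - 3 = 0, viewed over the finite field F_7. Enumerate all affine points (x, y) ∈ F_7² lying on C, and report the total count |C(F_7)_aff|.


Affine F_7-points: {(0, 3), (2, 6), (4, 1), (4, 3), (5, 1), (5, 6)}; count = 6.

For each of the 49 pairs (x, y) ∈ F_7², evaluate f(x, y) mod 7. Record the zeros.
  x = 0: [0↦4, 1↦1, 2↦2, 3↦0, 4↦2, 5↦1, 6↦4]  zeros at y ∈ {3}
  x = 1: [0↦4, 1↦2, 2↦4, 3↦3, 4↦6, 5↦6, 6↦3]  zeros at y ∈ ∅
  x = 2: [0↦2, 1↦1, 2↦4, 3↦4, 4↦1, 5↦2, 6↦0]  zeros at y ∈ {6}
  x = 3: [0↦5, 1↦5, 2↦2, 3↦3, 4↦1, 5↦3, 6↦2]  zeros at y ∈ ∅
  x = 4: [0↦6, 1↦0, 2↦5, 3↦0, 4↦6, 5↦2, 6↦2]  zeros at y ∈ {1, 3}
  x = 5: [0↦5, 1↦0, 2↦6, 3↦2, 4↦2, 5↦6, 6↦0]  zeros at y ∈ {1, 6}
  x = 6: [0↦2, 1↦5, 2↦5, 3↦2, 4↦3, 5↦1, 6↦3]  zeros at y ∈ ∅
Collecting zeros: affine points = {(0, 3), (2, 6), (4, 1), (4, 3), (5, 1), (5, 6)}.
Total count |C(F_7)_aff| = 6.


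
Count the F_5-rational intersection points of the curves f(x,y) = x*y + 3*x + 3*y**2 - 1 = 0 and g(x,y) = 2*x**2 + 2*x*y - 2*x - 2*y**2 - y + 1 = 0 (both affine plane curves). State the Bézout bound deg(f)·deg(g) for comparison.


Common zeros: {(2, 0)}; count = 1; Bézout bound = 4.

deg(f) = 2, deg(g) = 2, so Bézout bound = 4.
Scan x ∈ F_5. For each x, list the y ∈ F_5 with f(x, y) ≡ 0 and those with g(x, y) ≡ 0 (mod 5); the common zeros in that column are the intersection.
  x = 0: f ≡ 0 at y ∈ ∅; g ≡ 0 at y ∈ {3, 4}; common: ∅.
  x = 1: f ≡ 0 at y ∈ ∅; g ≡ 0 at y ∈ {1, 2}; common: ∅.
  x = 2: f ≡ 0 at y ∈ {0, 1}; g ≡ 0 at y ∈ {0, 4}; common: {0}.
  x = 3: f ≡ 0 at y ∈ ∅; g ≡ 0 at y ∈ {2, 3}; common: ∅.
  x = 4: f ≡ 0 at y ∈ {3, 4}; g ≡ 0 at y ∈ {0, 1}; common: ∅.
Collecting: common zeros = {(2, 0)}, so the count is 1.
Comparison with the Bézout bound: 1 ≤ 4 = deg(f)·deg(g), as expected for curves with no common component (the affine F_5-count falls short of the bound because intersections may lie at infinity, over extension fields, or carry multiplicity).


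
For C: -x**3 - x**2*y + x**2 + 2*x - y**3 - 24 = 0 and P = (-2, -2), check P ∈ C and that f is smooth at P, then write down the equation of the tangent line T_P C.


Tangent line at P: -22*x - 16*y - 76 = 0.

Step 1: f(-2, -2) = 0, so P lies on C.
Step 2: partial derivatives
  f_x(x, y) = -3*x**2 - 2*x*y + 2*x + 2, f_y(x, y) = -x**2 - 3*y**2.
  f_x(P) = -22, f_y(P) = -16 (gradient nonzero, so P is smooth).
Step 3: tangent line at P: -22·(x − -2) + -16·(y − -2) = 0.
Expanding: -22*x - 16*y - 76 = 0.


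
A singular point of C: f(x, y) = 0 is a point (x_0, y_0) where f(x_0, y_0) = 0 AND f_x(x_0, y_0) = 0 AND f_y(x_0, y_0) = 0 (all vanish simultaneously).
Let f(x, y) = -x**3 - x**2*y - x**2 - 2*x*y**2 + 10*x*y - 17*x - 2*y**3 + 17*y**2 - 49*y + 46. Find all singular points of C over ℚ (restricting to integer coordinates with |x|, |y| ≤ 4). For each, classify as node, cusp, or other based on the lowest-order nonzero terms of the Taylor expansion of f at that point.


Singular points: {(-1, 3)}; classification: node.

Compute partial derivatives:
  f_x = -3*x**2 - 2*x*y - 2*x - 2*y**2 + 10*y - 17.
  f_y = -x**2 - 4*x*y + 10*x - 6*y**2 + 34*y - 49.
Scan x_0 ∈ {−4, ..., 4}. For each x_0, f_y(x_0, y) is a polynomial in y; find its integer roots y ∈ {−4, ..., 4}, then test f_x and f at those candidates.
  x = -4: f_y(-4, y) = -6*y**2 + 50*y - 105; no integer root y with |y| ≤ 4.
  x = -3: f_y(-3, y) = -6*y**2 + 46*y - 88; vanishes at y ∈ {4}. (-3, 4): f_x = -6 ≠ 0.
  x = -2: f_y(-2, y) = -6*y**2 + 42*y - 73; no integer root y with |y| ≤ 4.
  x = -1: f_y(-1, y) = -6*y**2 + 38*y - 60; vanishes at y ∈ {3}. (-1, 3): f_x = 0, f = 0 — SINGULAR.
  x = 0: f_y(0, y) = -6*y**2 + 34*y - 49; no integer root y with |y| ≤ 4.
  x = 1: f_y(1, y) = -6*y**2 + 30*y - 40; no integer root y with |y| ≤ 4.
  x = 2: f_y(2, y) = -6*y**2 + 26*y - 33; no integer root y with |y| ≤ 4.
  x = 3: f_y(3, y) = -6*y**2 + 22*y - 28; no integer root y with |y| ≤ 4.
  x = 4: f_y(4, y) = -6*y**2 + 18*y - 25; no integer root y with |y| ≤ 4.
Only singular point on the grid: (-1, 3).
Classify: substitute x = -1 + u, y = 3 + v and expand: f = -u**3 - u**2*v - u**2 - 2*u*v**2 - 2*v**3 + v**2.
No constant or linear terms (consistent with a singular point). Quadratic part: -u**2 + v**2. Cubic part: -u**3 - u**2*v - 2*u*v**2 - 2*v**3.
The quadratic part v**2 - u**2 = (v − u)(v + u) splits into two distinct linear factors, so there are two distinct tangent lines y − 3 = ±(x − -1) — this is a node (ordinary double point).
Classification: node.


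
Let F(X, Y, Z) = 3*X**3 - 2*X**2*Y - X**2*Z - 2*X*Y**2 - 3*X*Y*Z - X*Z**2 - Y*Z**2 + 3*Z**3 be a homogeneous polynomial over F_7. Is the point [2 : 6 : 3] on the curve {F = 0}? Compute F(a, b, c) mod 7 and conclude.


F(2,6,3) ≡ 1 (mod 7); P is NOT on the curve.

Evaluate F(2, 6, 3) term-by-term (mod 7).
  3*X**3 ↦ 3·8·1·1 = 24
  -2*X**2*Y ↦ -2·4·6·1 = -48
  -X**2*Z ↦ -1·4·1·3 = -12
  -2*X*Y**2 ↦ -2·2·36·1 = -144
  -3*X*Y*Z ↦ -3·2·6·3 = -108
  -X*Z**2 ↦ -1·2·1·9 = -18
  -Y*Z**2 ↦ -1·1·6·9 = -54
  3*Z**3 ↦ 3·1·1·27 = 81
Sum: F(2, 6, 3) = (24) + (-48) + (-12) + (-144) + (-108) + (-18) + (-54) + (81) = -279.
Reducing mod 7: -279 ≡ 1 (mod 7).
Since F(a, b, c) ≡ 1 ≠ 0 (mod 7), P does NOT lie on the curve.


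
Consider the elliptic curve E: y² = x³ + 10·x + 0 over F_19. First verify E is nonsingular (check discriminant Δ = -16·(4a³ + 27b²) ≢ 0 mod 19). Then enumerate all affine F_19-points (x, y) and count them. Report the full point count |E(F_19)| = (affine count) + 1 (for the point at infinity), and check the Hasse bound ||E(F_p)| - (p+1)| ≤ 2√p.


Affine points = {(0, 0), (1, 7), (1, 12), (2, 3), (2, 16), (3, 0), (4, 3), (4, 16), (5, 2), (5, 17), (10, 6), (10, 13), (11, 4), (11, 15), (12, 9), (12, 10), (13, 3), (13, 16), (16, 0)}; affine count = 19; |E(F_19)| = 20.

Discriminant check: Δ ∝ 4a³ + 27b² = 4·10³ + 27·0² = 4·1000 + 27·0 ≡ 10 (mod 19). Nonzero ⇒ E is nonsingular.
For each x ∈ F_19, compute rhs = x³ + 10·x + 0 mod 19, then count y ∈ F_19 with y² ≡ rhs.
  x = 0: rhs = 0, matching y values: 0 (1 points).
  x = 1: rhs = 11, matching y values: 7, 12 (2 points).
  x = 2: rhs = 9, matching y values: 3, 16 (2 points).
  x = 3: rhs = 0, matching y values: 0 (1 points).
  x = 4: rhs = 9, matching y values: 3, 16 (2 points).
  x = 5: rhs = 4, matching y values: 2, 17 (2 points).
  x = 6: rhs = 10, matching y values: none (0 points).
  x = 7: rhs = 14, matching y values: none (0 points).
  x = 8: rhs = 3, matching y values: none (0 points).
  x = 9: rhs = 2, matching y values: none (0 points).
  x = 10: rhs = 17, matching y values: 6, 13 (2 points).
  x = 11: rhs = 16, matching y values: 4, 15 (2 points).
  x = 12: rhs = 5, matching y values: 9, 10 (2 points).
  x = 13: rhs = 9, matching y values: 3, 16 (2 points).
  x = 14: rhs = 15, matching y values: none (0 points).
  x = 15: rhs = 10, matching y values: none (0 points).
  x = 16: rhs = 0, matching y values: 0 (1 points).
  x = 17: rhs = 10, matching y values: none (0 points).
  x = 18: rhs = 8, matching y values: none (0 points).
Total affine count: 19.
Full point count |E(F_19)| = 19 + 1 = 20.
Hasse bound: |20 − (19+1)| = |0| = 0 ≤ 2√19 ≈ 8.7178 ✓.


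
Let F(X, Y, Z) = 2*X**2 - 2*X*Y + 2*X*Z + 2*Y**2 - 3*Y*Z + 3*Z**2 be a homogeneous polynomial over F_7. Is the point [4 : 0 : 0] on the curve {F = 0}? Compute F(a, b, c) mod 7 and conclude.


F(4,0,0) ≡ 4 (mod 7); P is NOT on the curve.

Evaluate F(4, 0, 0) term-by-term (mod 7).
  2*X**2 ↦ 2·16·1·1 = 32
  -2*X*Y ↦ -2·4·0·1 = 0
  2*X*Z ↦ 2·4·1·0 = 0
  2*Y**2 ↦ 2·1·0·1 = 0
  -3*Y*Z ↦ -3·1·0·0 = 0
  3*Z**2 ↦ 3·1·1·0 = 0
Sum: F(4, 0, 0) = (32) + (0) + (0) + (0) + (0) + (0) = 32.
Reducing mod 7: 32 ≡ 4 (mod 7).
Since F(a, b, c) ≡ 4 ≠ 0 (mod 7), P does NOT lie on the curve.


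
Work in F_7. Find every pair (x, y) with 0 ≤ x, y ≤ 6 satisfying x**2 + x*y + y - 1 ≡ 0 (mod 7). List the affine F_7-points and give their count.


Affine F_7-points: {(0, 1), (1, 0), (2, 6), (3, 5), (4, 4), (5, 3), (6, 0), (6, 1), (6, 2), (6, 3), (6, 4), (6, 5), (6, 6)}; count = 13.

For each of the 49 pairs (x, y) ∈ F_7², evaluate f(x, y) mod 7. Record the zeros.
  x = 0: [0↦6, 1↦0, 2↦1, 3↦2, 4↦3, 5↦4, 6↦5]  zeros at y ∈ {1}
  x = 1: [0↦0, 1↦2, 2↦4, 3↦6, 4↦1, 5↦3, 6↦5]  zeros at y ∈ {0}
  x = 2: [0↦3, 1↦6, 2↦2, 3↦5, 4↦1, 5↦4, 6↦0]  zeros at y ∈ {6}
  x = 3: [0↦1, 1↦5, 2↦2, 3↦6, 4↦3, 5↦0, 6↦4]  zeros at y ∈ {5}
  x = 4: [0↦1, 1↦6, 2↦4, 3↦2, 4↦0, 5↦5, 6↦3]  zeros at y ∈ {4}
  x = 5: [0↦3, 1↦2, 2↦1, 3↦0, 4↦6, 5↦5, 6↦4]  zeros at y ∈ {3}
  x = 6: [0↦0, 1↦0, 2↦0, 3↦0, 4↦0, 5↦0, 6↦0]  zeros at y ∈ {0, 1, 2, 3, 4, 5, 6}
Collecting zeros: affine points = {(0, 1), (1, 0), (2, 6), (3, 5), (4, 4), (5, 3), (6, 0), (6, 1), (6, 2), (6, 3), (6, 4), (6, 5), (6, 6)}.
Total count |C(F_7)_aff| = 13.


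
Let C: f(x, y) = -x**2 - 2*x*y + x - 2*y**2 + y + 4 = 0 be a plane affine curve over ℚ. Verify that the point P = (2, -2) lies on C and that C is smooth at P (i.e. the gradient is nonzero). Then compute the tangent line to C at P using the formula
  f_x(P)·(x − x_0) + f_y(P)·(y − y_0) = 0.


Tangent line at P: x + 5*y + 8 = 0.

Step 1: f(2, -2) = 0, so P lies on C.
Step 2: partial derivatives
  f_x(x, y) = -2*x - 2*y + 1, f_y(x, y) = -2*x - 4*y + 1.
  f_x(P) = 1, f_y(P) = 5 (gradient nonzero, so P is smooth).
Step 3: tangent line at P: 1·(x − 2) + 5·(y − -2) = 0.
Expanding: x + 5*y + 8 = 0.


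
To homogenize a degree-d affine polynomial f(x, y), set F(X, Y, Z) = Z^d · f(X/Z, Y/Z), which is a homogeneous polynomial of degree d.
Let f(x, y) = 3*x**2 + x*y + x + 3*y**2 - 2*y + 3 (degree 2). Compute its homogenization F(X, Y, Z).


F(X, Y, Z) = 3*X**2 + X*Y + X*Z + 3*Y**2 - 2*Y*Z + 3*Z**2

deg(f) = 2.
Substitute x = X/Z, y = Y/Z into f, then multiply by Z^2.
  monomial 3·x^2·y^0 ↦ 3·X^2·Y^0·Z^0.
  monomial 1·x^1·y^1 ↦ 1·X^1·Y^1·Z^0.
  monomial 1·x^1·y^0 ↦ 1·X^1·Y^0·Z^1.
  monomial 3·x^0·y^2 ↦ 3·X^0·Y^2·Z^0.
  monomial -2·x^0·y^1 ↦ -2·X^0·Y^1·Z^1.
  monomial 3·x^0·y^0 ↦ 3·X^0·Y^0·Z^2.
Collecting: F(X, Y, Z) = 3*X**2 + X*Y + X*Z + 3*Y**2 - 2*Y*Z + 3*Z**2.


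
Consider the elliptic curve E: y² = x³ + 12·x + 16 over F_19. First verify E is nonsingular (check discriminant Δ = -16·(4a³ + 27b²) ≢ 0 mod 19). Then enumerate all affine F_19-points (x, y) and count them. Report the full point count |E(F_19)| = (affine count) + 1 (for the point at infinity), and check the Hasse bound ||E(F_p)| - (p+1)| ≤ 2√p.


Affine points = {(0, 4), (0, 15), (5, 7), (5, 12), (6, 0), (7, 5), (7, 14), (8, 4), (8, 15), (9, 6), (9, 13), (11, 4), (11, 15), (12, 8), (12, 11)}; affine count = 15; |E(F_19)| = 16.

Discriminant check: Δ ∝ 4a³ + 27b² = 4·12³ + 27·16² = 4·1728 + 27·256 ≡ 11 (mod 19). Nonzero ⇒ E is nonsingular.
For each x ∈ F_19, compute rhs = x³ + 12·x + 16 mod 19, then count y ∈ F_19 with y² ≡ rhs.
  x = 0: rhs = 16, matching y values: 4, 15 (2 points).
  x = 1: rhs = 10, matching y values: none (0 points).
  x = 2: rhs = 10, matching y values: none (0 points).
  x = 3: rhs = 3, matching y values: none (0 points).
  x = 4: rhs = 14, matching y values: none (0 points).
  x = 5: rhs = 11, matching y values: 7, 12 (2 points).
  x = 6: rhs = 0, matching y values: 0 (1 points).
  x = 7: rhs = 6, matching y values: 5, 14 (2 points).
  x = 8: rhs = 16, matching y values: 4, 15 (2 points).
  x = 9: rhs = 17, matching y values: 6, 13 (2 points).
  x = 10: rhs = 15, matching y values: none (0 points).
  x = 11: rhs = 16, matching y values: 4, 15 (2 points).
  x = 12: rhs = 7, matching y values: 8, 11 (2 points).
  x = 13: rhs = 13, matching y values: none (0 points).
  x = 14: rhs = 2, matching y values: none (0 points).
  x = 15: rhs = 18, matching y values: none (0 points).
  x = 16: rhs = 10, matching y values: none (0 points).
  x = 17: rhs = 3, matching y values: none (0 points).
  x = 18: rhs = 3, matching y values: none (0 points).
Total affine count: 15.
Full point count |E(F_19)| = 15 + 1 = 16.
Hasse bound: |16 − (19+1)| = |-4| = 4 ≤ 2√19 ≈ 8.7178 ✓.


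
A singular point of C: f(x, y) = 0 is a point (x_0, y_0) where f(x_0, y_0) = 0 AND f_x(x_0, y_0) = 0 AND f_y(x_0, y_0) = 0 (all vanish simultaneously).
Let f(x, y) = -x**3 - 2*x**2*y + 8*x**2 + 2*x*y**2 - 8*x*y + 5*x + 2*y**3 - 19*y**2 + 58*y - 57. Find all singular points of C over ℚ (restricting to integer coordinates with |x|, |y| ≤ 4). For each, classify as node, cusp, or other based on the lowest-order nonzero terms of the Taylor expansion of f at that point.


Singular points: {(1, 3)}; classification: node.

Compute partial derivatives:
  f_x = -3*x**2 - 4*x*y + 16*x + 2*y**2 - 8*y + 5.
  f_y = -2*x**2 + 4*x*y - 8*x + 6*y**2 - 38*y + 58.
Scan x_0 ∈ {−4, ..., 4}. For each x_0, f_y(x_0, y) is a polynomial in y; find its integer roots y ∈ {−4, ..., 4}, then test f_x and f at those candidates.
  x = -4: f_y(-4, y) = 6*y**2 - 54*y + 58; no integer root y with |y| ≤ 4.
  x = -3: f_y(-3, y) = 6*y**2 - 50*y + 64; no integer root y with |y| ≤ 4.
  x = -2: f_y(-2, y) = 6*y**2 - 46*y + 66; no integer root y with |y| ≤ 4.
  x = -1: f_y(-1, y) = 6*y**2 - 42*y + 64; no integer root y with |y| ≤ 4.
  x = 0: f_y(0, y) = 6*y**2 - 38*y + 58; no integer root y with |y| ≤ 4.
  x = 1: f_y(1, y) = 6*y**2 - 34*y + 48; vanishes at y ∈ {3}. (1, 3): f_x = 0, f = 0 — SINGULAR.
  x = 2: f_y(2, y) = 6*y**2 - 30*y + 34; no integer root y with |y| ≤ 4.
  x = 3: f_y(3, y) = 6*y**2 - 26*y + 16; no integer root y with |y| ≤ 4.
  x = 4: f_y(4, y) = 6*y**2 - 22*y - 6; no integer root y with |y| ≤ 4.
Only singular point on the grid: (1, 3).
Classify: substitute x = 1 + u, y = 3 + v and expand: f = -u**3 - 2*u**2*v - u**2 + 2*u*v**2 + 2*v**3 + v**2.
No constant or linear terms (consistent with a singular point). Quadratic part: -u**2 + v**2. Cubic part: -u**3 - 2*u**2*v + 2*u*v**2 + 2*v**3.
The quadratic part v**2 - u**2 = (v − u)(v + u) splits into two distinct linear factors, so there are two distinct tangent lines y − 3 = ±(x − 1) — this is a node (ordinary double point).
Classification: node.


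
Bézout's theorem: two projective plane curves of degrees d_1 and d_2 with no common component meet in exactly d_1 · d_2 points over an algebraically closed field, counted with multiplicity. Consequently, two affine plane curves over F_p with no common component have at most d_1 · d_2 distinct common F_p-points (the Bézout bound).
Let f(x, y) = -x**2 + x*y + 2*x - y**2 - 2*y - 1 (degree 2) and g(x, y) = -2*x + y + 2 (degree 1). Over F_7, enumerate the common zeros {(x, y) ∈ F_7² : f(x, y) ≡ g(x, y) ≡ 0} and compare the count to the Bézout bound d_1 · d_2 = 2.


Common zeros: {(1, 0), (5, 1)}; count = 2; Bézout bound = 2.

deg(f) = 2, deg(g) = 1, so Bézout bound = 2.
Scan x ∈ F_7. For each x, list the y ∈ F_7 with f(x, y) ≡ 0 and those with g(x, y) ≡ 0 (mod 7); the common zeros in that column are the intersection.
  x = 0: f ≡ 0 at y ∈ {6}; g ≡ 0 at y ∈ {5}; common: ∅.
  x = 1: f ≡ 0 at y ∈ {0, 6}; g ≡ 0 at y ∈ {0}; common: {0}.
  x = 2: f ≡ 0 at y ∈ ∅; g ≡ 0 at y ∈ {2}; common: ∅.
  x = 3: f ≡ 0 at y ∈ ∅; g ≡ 0 at y ∈ {4}; common: ∅.
  x = 4: f ≡ 0 at y ∈ ∅; g ≡ 0 at y ∈ {6}; common: ∅.
  x = 5: f ≡ 0 at y ∈ {1, 2}; g ≡ 0 at y ∈ {1}; common: {1}.
  x = 6: f ≡ 0 at y ∈ {2}; g ≡ 0 at y ∈ {3}; common: ∅.
Collecting: common zeros = {(1, 0), (5, 1)}, so the count is 2.
Comparison with the Bézout bound: 2 ≤ 2 = deg(f)·deg(g), as expected for curves with no common component (the bound is attained).


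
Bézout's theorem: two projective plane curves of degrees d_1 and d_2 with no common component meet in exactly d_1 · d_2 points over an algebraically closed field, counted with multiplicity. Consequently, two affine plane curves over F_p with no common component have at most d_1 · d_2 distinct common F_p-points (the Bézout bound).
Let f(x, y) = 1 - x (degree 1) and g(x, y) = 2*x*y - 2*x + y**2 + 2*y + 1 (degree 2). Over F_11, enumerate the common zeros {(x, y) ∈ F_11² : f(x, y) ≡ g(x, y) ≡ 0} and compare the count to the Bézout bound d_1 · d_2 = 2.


Common zeros: {(1, 2), (1, 5)}; count = 2; Bézout bound = 2.

deg(f) = 1, deg(g) = 2, so Bézout bound = 2.
Scan x ∈ F_11. For each x, list the y ∈ F_11 with f(x, y) ≡ 0 and those with g(x, y) ≡ 0 (mod 11); the common zeros in that column are the intersection.
  x = 0: f ≡ 0 at y ∈ ∅; g ≡ 0 at y ∈ {10}; common: ∅.
  x = 1: f ≡ 0 at y ∈ {0, 1, 2, 3, 4, 5, 6, 7, 8, 9, 10}; g ≡ 0 at y ∈ {2, 5}; common: {2, 5}.
  x = 2: f ≡ 0 at y ∈ ∅; g ≡ 0 at y ∈ {7, 9}; common: ∅.
  x = 3: f ≡ 0 at y ∈ ∅; g ≡ 0 at y ∈ ∅; common: ∅.
  x = 4: f ≡ 0 at y ∈ ∅; g ≡ 0 at y ∈ ∅; common: ∅.
  x = 5: f ≡ 0 at y ∈ ∅; g ≡ 0 at y ∈ {4, 6}; common: ∅.
  x = 6: f ≡ 0 at y ∈ ∅; g ≡ 0 at y ∈ {0, 8}; common: ∅.
  x = 7: f ≡ 0 at y ∈ ∅; g ≡ 0 at y ∈ {3}; common: ∅.
  x = 8: f ≡ 0 at y ∈ ∅; g ≡ 0 at y ∈ ∅; common: ∅.
  x = 9: f ≡ 0 at y ∈ ∅; g ≡ 0 at y ∈ ∅; common: ∅.
  x = 10: f ≡ 0 at y ∈ ∅; g ≡ 0 at y ∈ ∅; common: ∅.
Collecting: common zeros = {(1, 2), (1, 5)}, so the count is 2.
Comparison with the Bézout bound: 2 ≤ 2 = deg(f)·deg(g), as expected for curves with no common component (the bound is attained).
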